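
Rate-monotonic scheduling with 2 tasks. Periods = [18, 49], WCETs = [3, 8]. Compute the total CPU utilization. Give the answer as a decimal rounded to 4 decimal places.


Compute individual utilizations (exact fractions):
  Task 1: C/T = 3/18 = 1/6 (approx. 0.1667)
  Task 2: C/T = 8/49 (approx. 0.1633)
Total utilization U = 1/6 + 8/49 = 97/294
Rounded to 4 decimal places: U = 0.3299
RM (Liu & Layland) bound for 2 tasks = 0.828427; compare with U = 97/294 (approx. 0.329932)
U <= bound, so schedulable by RM sufficient condition.

0.3299


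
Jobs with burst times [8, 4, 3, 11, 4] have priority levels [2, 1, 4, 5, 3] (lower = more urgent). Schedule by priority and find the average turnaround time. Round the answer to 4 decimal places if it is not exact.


Sort by priority (ascending = highest first):
Order: [(1, 4), (2, 8), (3, 4), (4, 3), (5, 11)]
Completion times:
  Priority 1, burst=4, C=4
  Priority 2, burst=8, C=12
  Priority 3, burst=4, C=16
  Priority 4, burst=3, C=19
  Priority 5, burst=11, C=30
Average turnaround = 81/5 = 16.2

16.2


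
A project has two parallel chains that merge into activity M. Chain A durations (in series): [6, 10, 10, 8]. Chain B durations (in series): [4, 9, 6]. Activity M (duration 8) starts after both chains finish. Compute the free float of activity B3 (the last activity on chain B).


ES(B3) = sum of predecessors on chain B = 13
EF(B3) = ES + duration = 13 + 6 = 19
Successor of B3 is M. ES(M) = max(sum(A), sum(B)) = max(34, 19) = 34
Free float = ES(successor) - EF(current) = 34 - 19 = 15

15


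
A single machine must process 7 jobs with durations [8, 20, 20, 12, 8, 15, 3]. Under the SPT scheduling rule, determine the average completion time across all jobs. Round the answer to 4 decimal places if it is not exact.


Sort jobs by processing time (SPT order): [3, 8, 8, 12, 15, 20, 20]
Compute completion times sequentially:
  Job 1: processing = 3, completes at 3
  Job 2: processing = 8, completes at 11
  Job 3: processing = 8, completes at 19
  Job 4: processing = 12, completes at 31
  Job 5: processing = 15, completes at 46
  Job 6: processing = 20, completes at 66
  Job 7: processing = 20, completes at 86
Sum of completion times = 262
Average completion time = 262/7 = 37.4286

37.4286


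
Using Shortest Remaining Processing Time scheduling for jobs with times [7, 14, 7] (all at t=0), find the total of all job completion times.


Since all jobs arrive at t=0, SRPT equals SPT ordering.
SPT order: [7, 7, 14]
Completion times:
  Job 1: p=7, C=7
  Job 2: p=7, C=14
  Job 3: p=14, C=28
Total completion time = 7 + 14 + 28 = 49

49


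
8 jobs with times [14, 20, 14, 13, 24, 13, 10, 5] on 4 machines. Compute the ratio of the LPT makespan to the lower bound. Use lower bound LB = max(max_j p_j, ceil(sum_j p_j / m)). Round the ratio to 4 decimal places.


LPT order: [24, 20, 14, 14, 13, 13, 10, 5]
Machine loads after assignment: [29, 30, 27, 27]
LPT makespan = 30
Lower bound = max(max_job, ceil(total/4)) = max(24, 29) = 29
Ratio = 30 / 29 = 1.0345

1.0345


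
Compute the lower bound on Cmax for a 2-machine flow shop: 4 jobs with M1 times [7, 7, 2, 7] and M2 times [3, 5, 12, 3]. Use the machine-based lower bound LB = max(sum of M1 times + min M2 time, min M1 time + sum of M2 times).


LB1 = sum(M1 times) + min(M2 times) = 23 + 3 = 26
LB2 = min(M1 times) + sum(M2 times) = 2 + 23 = 25
Lower bound = max(LB1, LB2) = max(26, 25) = 26

26


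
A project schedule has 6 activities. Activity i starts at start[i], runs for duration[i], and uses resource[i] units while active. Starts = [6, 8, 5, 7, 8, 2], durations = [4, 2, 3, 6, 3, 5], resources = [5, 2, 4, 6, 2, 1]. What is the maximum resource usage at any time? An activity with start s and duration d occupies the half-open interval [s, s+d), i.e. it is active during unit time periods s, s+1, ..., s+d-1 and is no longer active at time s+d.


Each activity i is active on [start_i, start_i + duration_i).
Compute total resource usage per time slot:
  t=0: active resources = [], total = 0
  t=1: active resources = [], total = 0
  t=2: active resources = [1], total = 1
  t=3: active resources = [1], total = 1
  t=4: active resources = [1], total = 1
  t=5: active resources = [4, 1], total = 5
  t=6: active resources = [5, 4, 1], total = 10
  t=7: active resources = [5, 4, 6], total = 15
  t=8: active resources = [5, 2, 6, 2], total = 15
  t=9: active resources = [5, 2, 6, 2], total = 15
  t=10: active resources = [6, 2], total = 8
  t=11: active resources = [6], total = 6
  t=12: active resources = [6], total = 6
Peak resource demand = 15

15


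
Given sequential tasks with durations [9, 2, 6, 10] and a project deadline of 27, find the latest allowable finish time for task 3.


LF(activity 3) = deadline - sum of successor durations
Successors: activities 4 through 4 with durations [10]
Sum of successor durations = 10
LF = 27 - 10 = 17

17


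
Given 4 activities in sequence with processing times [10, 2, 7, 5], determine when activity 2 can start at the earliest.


Activity 2 starts after activities 1 through 1 complete.
Predecessor durations: [10]
ES = 10 = 10

10


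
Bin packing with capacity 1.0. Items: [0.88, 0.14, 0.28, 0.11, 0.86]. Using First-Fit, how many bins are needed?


Place items sequentially using First-Fit:
  Item 0.88 -> new Bin 1
  Item 0.14 -> new Bin 2
  Item 0.28 -> Bin 2 (now 0.42)
  Item 0.11 -> Bin 1 (now 0.99)
  Item 0.86 -> new Bin 3
Total bins used = 3

3


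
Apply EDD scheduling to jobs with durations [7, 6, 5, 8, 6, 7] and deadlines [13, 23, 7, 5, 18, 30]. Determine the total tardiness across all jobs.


Sort by due date (EDD order): [(8, 5), (5, 7), (7, 13), (6, 18), (6, 23), (7, 30)]
Compute completion times and tardiness:
  Job 1: p=8, d=5, C=8, tardiness=max(0,8-5)=3
  Job 2: p=5, d=7, C=13, tardiness=max(0,13-7)=6
  Job 3: p=7, d=13, C=20, tardiness=max(0,20-13)=7
  Job 4: p=6, d=18, C=26, tardiness=max(0,26-18)=8
  Job 5: p=6, d=23, C=32, tardiness=max(0,32-23)=9
  Job 6: p=7, d=30, C=39, tardiness=max(0,39-30)=9
Total tardiness = 42

42


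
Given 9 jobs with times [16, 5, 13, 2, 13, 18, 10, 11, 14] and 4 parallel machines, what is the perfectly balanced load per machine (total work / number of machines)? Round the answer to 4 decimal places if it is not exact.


Total processing time = 16 + 5 + 13 + 2 + 13 + 18 + 10 + 11 + 14 = 102
Number of machines = 4
Ideal balanced load = 102 / 4 = 25.5

25.5


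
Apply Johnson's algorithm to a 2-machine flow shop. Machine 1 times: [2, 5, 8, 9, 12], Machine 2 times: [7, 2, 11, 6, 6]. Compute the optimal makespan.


Apply Johnson's rule:
  Group 1 (a <= b): [(1, 2, 7), (3, 8, 11)]
  Group 2 (a > b): [(4, 9, 6), (5, 12, 6), (2, 5, 2)]
Optimal job order: [1, 3, 4, 5, 2]
Schedule:
  Job 1: M1 done at 2, M2 done at 9
  Job 3: M1 done at 10, M2 done at 21
  Job 4: M1 done at 19, M2 done at 27
  Job 5: M1 done at 31, M2 done at 37
  Job 2: M1 done at 36, M2 done at 39
Makespan = 39

39


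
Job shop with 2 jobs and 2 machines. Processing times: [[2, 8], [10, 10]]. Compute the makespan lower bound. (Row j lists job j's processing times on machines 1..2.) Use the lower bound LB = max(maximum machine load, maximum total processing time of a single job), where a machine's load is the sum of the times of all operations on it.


Machine loads:
  Machine 1: 2 + 10 = 12
  Machine 2: 8 + 10 = 18
Max machine load = 18
Job totals:
  Job 1: 10
  Job 2: 20
Max job total = 20
Lower bound = max(18, 20) = 20

20


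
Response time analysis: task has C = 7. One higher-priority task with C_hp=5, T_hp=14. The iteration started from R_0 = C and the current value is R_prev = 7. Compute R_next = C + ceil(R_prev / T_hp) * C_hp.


R_next = C + ceil(R_prev / T_hp) * C_hp
ceil(7 / 14) = ceil(0.5) = 1
Interference = 1 * 5 = 5
R_next = 7 + 5 = 12

12


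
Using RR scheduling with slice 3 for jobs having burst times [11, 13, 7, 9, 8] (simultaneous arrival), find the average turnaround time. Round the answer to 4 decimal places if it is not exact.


Time quantum = 3
Execution trace:
  J1 runs 3 units, time = 3
  J2 runs 3 units, time = 6
  J3 runs 3 units, time = 9
  J4 runs 3 units, time = 12
  J5 runs 3 units, time = 15
  J1 runs 3 units, time = 18
  J2 runs 3 units, time = 21
  J3 runs 3 units, time = 24
  J4 runs 3 units, time = 27
  J5 runs 3 units, time = 30
  J1 runs 3 units, time = 33
  J2 runs 3 units, time = 36
  J3 runs 1 units, time = 37
  J4 runs 3 units, time = 40
  J5 runs 2 units, time = 42
  J1 runs 2 units, time = 44
  J2 runs 3 units, time = 47
  J2 runs 1 units, time = 48
Finish times: [44, 48, 37, 40, 42]
Average turnaround = 211/5 = 42.2

42.2


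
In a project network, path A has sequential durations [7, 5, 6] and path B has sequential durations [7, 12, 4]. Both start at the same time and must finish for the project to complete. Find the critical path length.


Path A total = 7 + 5 + 6 = 18
Path B total = 7 + 12 + 4 = 23
Critical path = longest path = max(18, 23) = 23

23


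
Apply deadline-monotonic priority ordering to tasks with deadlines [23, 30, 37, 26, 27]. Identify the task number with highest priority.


Sort tasks by relative deadline (ascending):
  Task 1: deadline = 23
  Task 4: deadline = 26
  Task 5: deadline = 27
  Task 2: deadline = 30
  Task 3: deadline = 37
Priority order (highest first): [1, 4, 5, 2, 3]
Highest priority task = 1

1


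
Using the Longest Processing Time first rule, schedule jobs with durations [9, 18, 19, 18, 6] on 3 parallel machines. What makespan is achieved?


Sort jobs in decreasing order (LPT): [19, 18, 18, 9, 6]
Assign each job to the least loaded machine:
  Machine 1: jobs [19], load = 19
  Machine 2: jobs [18, 9], load = 27
  Machine 3: jobs [18, 6], load = 24
Makespan = max load = 27

27


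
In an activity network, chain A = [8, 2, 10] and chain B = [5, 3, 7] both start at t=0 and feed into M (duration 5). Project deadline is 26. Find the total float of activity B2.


Forward pass: ES(B2) = sum of predecessors on chain B = 5
EF = ES + duration = 5 + 3 = 8
Backward pass: LF(M) = deadline = 26; LS(M) = 26 - 5 = 21
LF(B2) = LS(M) - sum(successors on chain B) = 21 - 7 = 14
LS = LF - duration = 14 - 3 = 11
Total float = LS - ES = 11 - 5 = 6

6


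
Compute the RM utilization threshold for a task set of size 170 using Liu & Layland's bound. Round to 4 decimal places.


Compute 2^(1/170) = 1.0040856600
Subtract 1: 1.0040856600 - 1 = 0.0040856600
Multiply by n: 170 * 0.0040856600 = 0.6945622000
Round to 4 dp: 0.6946

0.6946


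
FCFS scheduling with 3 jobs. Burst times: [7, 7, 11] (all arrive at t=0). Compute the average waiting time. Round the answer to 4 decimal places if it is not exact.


FCFS order (as given): [7, 7, 11]
Waiting times:
  Job 1: wait = 0
  Job 2: wait = 7
  Job 3: wait = 14
Sum of waiting times = 21
Average waiting time = 21/3 = 7.0

7.0


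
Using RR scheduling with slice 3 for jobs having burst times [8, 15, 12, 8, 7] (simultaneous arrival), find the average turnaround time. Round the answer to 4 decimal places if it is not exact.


Time quantum = 3
Execution trace:
  J1 runs 3 units, time = 3
  J2 runs 3 units, time = 6
  J3 runs 3 units, time = 9
  J4 runs 3 units, time = 12
  J5 runs 3 units, time = 15
  J1 runs 3 units, time = 18
  J2 runs 3 units, time = 21
  J3 runs 3 units, time = 24
  J4 runs 3 units, time = 27
  J5 runs 3 units, time = 30
  J1 runs 2 units, time = 32
  J2 runs 3 units, time = 35
  J3 runs 3 units, time = 38
  J4 runs 2 units, time = 40
  J5 runs 1 units, time = 41
  J2 runs 3 units, time = 44
  J3 runs 3 units, time = 47
  J2 runs 3 units, time = 50
Finish times: [32, 50, 47, 40, 41]
Average turnaround = 210/5 = 42.0

42.0


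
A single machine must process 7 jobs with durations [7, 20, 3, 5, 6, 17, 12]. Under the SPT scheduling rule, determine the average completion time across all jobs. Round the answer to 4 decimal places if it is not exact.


Sort jobs by processing time (SPT order): [3, 5, 6, 7, 12, 17, 20]
Compute completion times sequentially:
  Job 1: processing = 3, completes at 3
  Job 2: processing = 5, completes at 8
  Job 3: processing = 6, completes at 14
  Job 4: processing = 7, completes at 21
  Job 5: processing = 12, completes at 33
  Job 6: processing = 17, completes at 50
  Job 7: processing = 20, completes at 70
Sum of completion times = 199
Average completion time = 199/7 = 28.4286

28.4286


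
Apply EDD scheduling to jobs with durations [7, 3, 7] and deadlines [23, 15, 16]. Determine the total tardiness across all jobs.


Sort by due date (EDD order): [(3, 15), (7, 16), (7, 23)]
Compute completion times and tardiness:
  Job 1: p=3, d=15, C=3, tardiness=max(0,3-15)=0
  Job 2: p=7, d=16, C=10, tardiness=max(0,10-16)=0
  Job 3: p=7, d=23, C=17, tardiness=max(0,17-23)=0
Total tardiness = 0

0


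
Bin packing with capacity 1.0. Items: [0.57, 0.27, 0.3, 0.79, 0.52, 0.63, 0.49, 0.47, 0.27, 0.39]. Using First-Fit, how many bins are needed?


Place items sequentially using First-Fit:
  Item 0.57 -> new Bin 1
  Item 0.27 -> Bin 1 (now 0.84)
  Item 0.3 -> new Bin 2
  Item 0.79 -> new Bin 3
  Item 0.52 -> Bin 2 (now 0.82)
  Item 0.63 -> new Bin 4
  Item 0.49 -> new Bin 5
  Item 0.47 -> Bin 5 (now 0.96)
  Item 0.27 -> Bin 4 (now 0.9)
  Item 0.39 -> new Bin 6
Total bins used = 6

6


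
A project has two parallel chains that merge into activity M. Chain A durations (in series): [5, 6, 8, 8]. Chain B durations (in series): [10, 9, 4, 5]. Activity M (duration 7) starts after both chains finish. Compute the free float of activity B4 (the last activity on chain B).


ES(B4) = sum of predecessors on chain B = 23
EF(B4) = ES + duration = 23 + 5 = 28
Successor of B4 is M. ES(M) = max(sum(A), sum(B)) = max(27, 28) = 28
Free float = ES(successor) - EF(current) = 28 - 28 = 0

0


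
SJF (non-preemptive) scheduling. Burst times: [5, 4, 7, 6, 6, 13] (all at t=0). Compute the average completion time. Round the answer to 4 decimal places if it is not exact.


SJF order (ascending): [4, 5, 6, 6, 7, 13]
Completion times:
  Job 1: burst=4, C=4
  Job 2: burst=5, C=9
  Job 3: burst=6, C=15
  Job 4: burst=6, C=21
  Job 5: burst=7, C=28
  Job 6: burst=13, C=41
Average completion = 118/6 = 19.6667

19.6667


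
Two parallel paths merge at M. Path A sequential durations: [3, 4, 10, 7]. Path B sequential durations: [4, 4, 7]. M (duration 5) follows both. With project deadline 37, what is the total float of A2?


Forward pass: ES(A2) = sum of predecessors on chain A = 3
EF = ES + duration = 3 + 4 = 7
Backward pass: LF(M) = deadline = 37; LS(M) = 37 - 5 = 32
LF(A2) = LS(M) - sum(successors on chain A) = 32 - 17 = 15
LS = LF - duration = 15 - 4 = 11
Total float = LS - ES = 11 - 3 = 8

8


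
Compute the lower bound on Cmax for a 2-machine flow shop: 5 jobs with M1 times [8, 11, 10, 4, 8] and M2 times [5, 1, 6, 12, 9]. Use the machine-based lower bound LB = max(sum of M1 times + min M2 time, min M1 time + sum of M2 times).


LB1 = sum(M1 times) + min(M2 times) = 41 + 1 = 42
LB2 = min(M1 times) + sum(M2 times) = 4 + 33 = 37
Lower bound = max(LB1, LB2) = max(42, 37) = 42

42


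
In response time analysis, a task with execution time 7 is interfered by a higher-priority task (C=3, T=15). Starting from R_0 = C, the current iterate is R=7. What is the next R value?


R_next = C + ceil(R_prev / T_hp) * C_hp
ceil(7 / 15) = ceil(0.4667) = 1
Interference = 1 * 3 = 3
R_next = 7 + 3 = 10

10


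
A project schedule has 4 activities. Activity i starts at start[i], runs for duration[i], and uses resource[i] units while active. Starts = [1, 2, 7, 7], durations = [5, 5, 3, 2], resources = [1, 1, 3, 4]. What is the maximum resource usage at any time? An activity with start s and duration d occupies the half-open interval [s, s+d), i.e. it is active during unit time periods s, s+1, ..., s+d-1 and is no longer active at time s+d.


Each activity i is active on [start_i, start_i + duration_i).
Compute total resource usage per time slot:
  t=0: active resources = [], total = 0
  t=1: active resources = [1], total = 1
  t=2: active resources = [1, 1], total = 2
  t=3: active resources = [1, 1], total = 2
  t=4: active resources = [1, 1], total = 2
  t=5: active resources = [1, 1], total = 2
  t=6: active resources = [1], total = 1
  t=7: active resources = [3, 4], total = 7
  t=8: active resources = [3, 4], total = 7
  t=9: active resources = [3], total = 3
Peak resource demand = 7

7


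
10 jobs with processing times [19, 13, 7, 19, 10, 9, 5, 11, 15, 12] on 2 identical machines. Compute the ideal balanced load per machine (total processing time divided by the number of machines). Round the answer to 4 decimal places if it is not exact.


Total processing time = 19 + 13 + 7 + 19 + 10 + 9 + 5 + 11 + 15 + 12 = 120
Number of machines = 2
Ideal balanced load = 120 / 2 = 60.0

60.0


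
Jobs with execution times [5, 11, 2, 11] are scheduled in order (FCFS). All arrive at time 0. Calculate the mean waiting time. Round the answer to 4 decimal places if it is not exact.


FCFS order (as given): [5, 11, 2, 11]
Waiting times:
  Job 1: wait = 0
  Job 2: wait = 5
  Job 3: wait = 16
  Job 4: wait = 18
Sum of waiting times = 39
Average waiting time = 39/4 = 9.75

9.75


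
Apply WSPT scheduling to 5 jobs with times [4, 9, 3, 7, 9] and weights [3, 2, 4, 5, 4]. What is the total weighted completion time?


Compute p/w ratios and sort ascending (WSPT): [(3, 4), (4, 3), (7, 5), (9, 4), (9, 2)]
Compute weighted completion times:
  Job (p=3,w=4): C=3, w*C=4*3=12
  Job (p=4,w=3): C=7, w*C=3*7=21
  Job (p=7,w=5): C=14, w*C=5*14=70
  Job (p=9,w=4): C=23, w*C=4*23=92
  Job (p=9,w=2): C=32, w*C=2*32=64
Total weighted completion time = 259

259


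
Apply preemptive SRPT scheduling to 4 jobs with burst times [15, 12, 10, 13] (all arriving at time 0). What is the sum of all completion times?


Since all jobs arrive at t=0, SRPT equals SPT ordering.
SPT order: [10, 12, 13, 15]
Completion times:
  Job 1: p=10, C=10
  Job 2: p=12, C=22
  Job 3: p=13, C=35
  Job 4: p=15, C=50
Total completion time = 10 + 22 + 35 + 50 = 117

117


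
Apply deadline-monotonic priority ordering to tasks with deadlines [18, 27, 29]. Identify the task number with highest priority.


Sort tasks by relative deadline (ascending):
  Task 1: deadline = 18
  Task 2: deadline = 27
  Task 3: deadline = 29
Priority order (highest first): [1, 2, 3]
Highest priority task = 1

1


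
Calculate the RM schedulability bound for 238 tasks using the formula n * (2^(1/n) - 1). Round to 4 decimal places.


Compute 2^(1/238) = 1.0029166282
Subtract 1: 1.0029166282 - 1 = 0.0029166282
Multiply by n: 238 * 0.0029166282 = 0.6941575116
Round to 4 dp: 0.6942

0.6942


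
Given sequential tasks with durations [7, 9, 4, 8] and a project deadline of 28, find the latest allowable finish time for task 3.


LF(activity 3) = deadline - sum of successor durations
Successors: activities 4 through 4 with durations [8]
Sum of successor durations = 8
LF = 28 - 8 = 20

20


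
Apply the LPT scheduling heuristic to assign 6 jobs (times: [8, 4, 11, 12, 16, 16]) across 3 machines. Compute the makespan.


Sort jobs in decreasing order (LPT): [16, 16, 12, 11, 8, 4]
Assign each job to the least loaded machine:
  Machine 1: jobs [16, 8], load = 24
  Machine 2: jobs [16, 4], load = 20
  Machine 3: jobs [12, 11], load = 23
Makespan = max load = 24

24


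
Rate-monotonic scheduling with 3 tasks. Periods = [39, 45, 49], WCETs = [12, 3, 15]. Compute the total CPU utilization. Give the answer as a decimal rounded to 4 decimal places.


Compute individual utilizations (exact fractions):
  Task 1: C/T = 12/39 = 4/13 (approx. 0.3077)
  Task 2: C/T = 3/45 = 1/15 (approx. 0.0667)
  Task 3: C/T = 15/49 (approx. 0.3061)
Total utilization U = 4/13 + 1/15 + 15/49 = 6502/9555
Rounded to 4 decimal places: U = 0.6805
RM (Liu & Layland) bound for 3 tasks = 0.779763; compare with U = 6502/9555 (approx. 0.680481)
U <= bound, so schedulable by RM sufficient condition.

0.6805


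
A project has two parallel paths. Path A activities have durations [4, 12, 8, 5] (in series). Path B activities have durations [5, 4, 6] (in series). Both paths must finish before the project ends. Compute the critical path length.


Path A total = 4 + 12 + 8 + 5 = 29
Path B total = 5 + 4 + 6 = 15
Critical path = longest path = max(29, 15) = 29

29


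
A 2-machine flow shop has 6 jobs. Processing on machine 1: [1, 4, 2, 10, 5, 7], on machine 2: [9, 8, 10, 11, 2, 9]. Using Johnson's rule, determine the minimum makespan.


Apply Johnson's rule:
  Group 1 (a <= b): [(1, 1, 9), (3, 2, 10), (2, 4, 8), (6, 7, 9), (4, 10, 11)]
  Group 2 (a > b): [(5, 5, 2)]
Optimal job order: [1, 3, 2, 6, 4, 5]
Schedule:
  Job 1: M1 done at 1, M2 done at 10
  Job 3: M1 done at 3, M2 done at 20
  Job 2: M1 done at 7, M2 done at 28
  Job 6: M1 done at 14, M2 done at 37
  Job 4: M1 done at 24, M2 done at 48
  Job 5: M1 done at 29, M2 done at 50
Makespan = 50

50


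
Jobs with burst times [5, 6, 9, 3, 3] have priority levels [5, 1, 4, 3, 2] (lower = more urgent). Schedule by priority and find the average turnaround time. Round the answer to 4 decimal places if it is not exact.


Sort by priority (ascending = highest first):
Order: [(1, 6), (2, 3), (3, 3), (4, 9), (5, 5)]
Completion times:
  Priority 1, burst=6, C=6
  Priority 2, burst=3, C=9
  Priority 3, burst=3, C=12
  Priority 4, burst=9, C=21
  Priority 5, burst=5, C=26
Average turnaround = 74/5 = 14.8

14.8


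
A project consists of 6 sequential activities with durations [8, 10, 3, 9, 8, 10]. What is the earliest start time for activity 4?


Activity 4 starts after activities 1 through 3 complete.
Predecessor durations: [8, 10, 3]
ES = 8 + 10 + 3 = 21

21


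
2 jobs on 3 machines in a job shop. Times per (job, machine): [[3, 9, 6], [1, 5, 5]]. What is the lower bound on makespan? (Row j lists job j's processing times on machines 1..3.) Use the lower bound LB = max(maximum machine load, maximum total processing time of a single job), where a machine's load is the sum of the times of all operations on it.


Machine loads:
  Machine 1: 3 + 1 = 4
  Machine 2: 9 + 5 = 14
  Machine 3: 6 + 5 = 11
Max machine load = 14
Job totals:
  Job 1: 18
  Job 2: 11
Max job total = 18
Lower bound = max(14, 18) = 18

18


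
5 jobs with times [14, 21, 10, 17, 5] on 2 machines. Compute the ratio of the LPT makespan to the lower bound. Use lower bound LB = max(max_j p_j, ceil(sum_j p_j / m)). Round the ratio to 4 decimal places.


LPT order: [21, 17, 14, 10, 5]
Machine loads after assignment: [36, 31]
LPT makespan = 36
Lower bound = max(max_job, ceil(total/2)) = max(21, 34) = 34
Ratio = 36 / 34 = 1.0588

1.0588


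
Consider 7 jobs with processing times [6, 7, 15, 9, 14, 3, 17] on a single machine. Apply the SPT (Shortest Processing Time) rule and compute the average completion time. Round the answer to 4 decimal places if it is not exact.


Sort jobs by processing time (SPT order): [3, 6, 7, 9, 14, 15, 17]
Compute completion times sequentially:
  Job 1: processing = 3, completes at 3
  Job 2: processing = 6, completes at 9
  Job 3: processing = 7, completes at 16
  Job 4: processing = 9, completes at 25
  Job 5: processing = 14, completes at 39
  Job 6: processing = 15, completes at 54
  Job 7: processing = 17, completes at 71
Sum of completion times = 217
Average completion time = 217/7 = 31.0

31.0


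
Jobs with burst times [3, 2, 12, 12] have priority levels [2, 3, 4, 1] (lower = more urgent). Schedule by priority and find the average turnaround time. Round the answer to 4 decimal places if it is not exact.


Sort by priority (ascending = highest first):
Order: [(1, 12), (2, 3), (3, 2), (4, 12)]
Completion times:
  Priority 1, burst=12, C=12
  Priority 2, burst=3, C=15
  Priority 3, burst=2, C=17
  Priority 4, burst=12, C=29
Average turnaround = 73/4 = 18.25

18.25


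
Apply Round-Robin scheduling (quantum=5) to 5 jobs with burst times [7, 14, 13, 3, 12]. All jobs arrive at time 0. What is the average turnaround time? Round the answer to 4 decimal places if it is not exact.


Time quantum = 5
Execution trace:
  J1 runs 5 units, time = 5
  J2 runs 5 units, time = 10
  J3 runs 5 units, time = 15
  J4 runs 3 units, time = 18
  J5 runs 5 units, time = 23
  J1 runs 2 units, time = 25
  J2 runs 5 units, time = 30
  J3 runs 5 units, time = 35
  J5 runs 5 units, time = 40
  J2 runs 4 units, time = 44
  J3 runs 3 units, time = 47
  J5 runs 2 units, time = 49
Finish times: [25, 44, 47, 18, 49]
Average turnaround = 183/5 = 36.6

36.6


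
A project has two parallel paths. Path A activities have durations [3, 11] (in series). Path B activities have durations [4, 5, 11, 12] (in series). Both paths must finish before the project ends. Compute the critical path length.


Path A total = 3 + 11 = 14
Path B total = 4 + 5 + 11 + 12 = 32
Critical path = longest path = max(14, 32) = 32

32


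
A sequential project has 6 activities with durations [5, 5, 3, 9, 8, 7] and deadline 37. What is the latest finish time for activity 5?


LF(activity 5) = deadline - sum of successor durations
Successors: activities 6 through 6 with durations [7]
Sum of successor durations = 7
LF = 37 - 7 = 30

30


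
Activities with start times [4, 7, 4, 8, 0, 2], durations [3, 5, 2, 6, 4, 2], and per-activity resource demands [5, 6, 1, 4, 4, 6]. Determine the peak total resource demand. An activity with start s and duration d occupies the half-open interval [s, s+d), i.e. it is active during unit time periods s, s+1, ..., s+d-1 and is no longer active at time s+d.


Each activity i is active on [start_i, start_i + duration_i).
Compute total resource usage per time slot:
  t=0: active resources = [4], total = 4
  t=1: active resources = [4], total = 4
  t=2: active resources = [4, 6], total = 10
  t=3: active resources = [4, 6], total = 10
  t=4: active resources = [5, 1], total = 6
  t=5: active resources = [5, 1], total = 6
  t=6: active resources = [5], total = 5
  t=7: active resources = [6], total = 6
  t=8: active resources = [6, 4], total = 10
  t=9: active resources = [6, 4], total = 10
  t=10: active resources = [6, 4], total = 10
  t=11: active resources = [6, 4], total = 10
  t=12: active resources = [4], total = 4
  t=13: active resources = [4], total = 4
Peak resource demand = 10

10


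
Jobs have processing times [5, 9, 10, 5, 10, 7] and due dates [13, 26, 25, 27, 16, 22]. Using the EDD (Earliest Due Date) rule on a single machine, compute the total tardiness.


Sort by due date (EDD order): [(5, 13), (10, 16), (7, 22), (10, 25), (9, 26), (5, 27)]
Compute completion times and tardiness:
  Job 1: p=5, d=13, C=5, tardiness=max(0,5-13)=0
  Job 2: p=10, d=16, C=15, tardiness=max(0,15-16)=0
  Job 3: p=7, d=22, C=22, tardiness=max(0,22-22)=0
  Job 4: p=10, d=25, C=32, tardiness=max(0,32-25)=7
  Job 5: p=9, d=26, C=41, tardiness=max(0,41-26)=15
  Job 6: p=5, d=27, C=46, tardiness=max(0,46-27)=19
Total tardiness = 41

41


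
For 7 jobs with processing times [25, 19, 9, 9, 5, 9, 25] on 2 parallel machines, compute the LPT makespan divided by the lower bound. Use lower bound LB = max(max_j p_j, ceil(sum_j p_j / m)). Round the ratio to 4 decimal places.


LPT order: [25, 25, 19, 9, 9, 9, 5]
Machine loads after assignment: [49, 52]
LPT makespan = 52
Lower bound = max(max_job, ceil(total/2)) = max(25, 51) = 51
Ratio = 52 / 51 = 1.0196

1.0196


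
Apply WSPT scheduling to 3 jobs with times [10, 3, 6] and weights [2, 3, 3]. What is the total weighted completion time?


Compute p/w ratios and sort ascending (WSPT): [(3, 3), (6, 3), (10, 2)]
Compute weighted completion times:
  Job (p=3,w=3): C=3, w*C=3*3=9
  Job (p=6,w=3): C=9, w*C=3*9=27
  Job (p=10,w=2): C=19, w*C=2*19=38
Total weighted completion time = 74

74


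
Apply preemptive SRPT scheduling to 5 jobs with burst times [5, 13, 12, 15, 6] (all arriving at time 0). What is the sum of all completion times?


Since all jobs arrive at t=0, SRPT equals SPT ordering.
SPT order: [5, 6, 12, 13, 15]
Completion times:
  Job 1: p=5, C=5
  Job 2: p=6, C=11
  Job 3: p=12, C=23
  Job 4: p=13, C=36
  Job 5: p=15, C=51
Total completion time = 5 + 11 + 23 + 36 + 51 = 126

126


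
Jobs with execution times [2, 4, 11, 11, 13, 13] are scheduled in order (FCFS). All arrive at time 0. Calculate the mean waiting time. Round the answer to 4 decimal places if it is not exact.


FCFS order (as given): [2, 4, 11, 11, 13, 13]
Waiting times:
  Job 1: wait = 0
  Job 2: wait = 2
  Job 3: wait = 6
  Job 4: wait = 17
  Job 5: wait = 28
  Job 6: wait = 41
Sum of waiting times = 94
Average waiting time = 94/6 = 15.6667

15.6667


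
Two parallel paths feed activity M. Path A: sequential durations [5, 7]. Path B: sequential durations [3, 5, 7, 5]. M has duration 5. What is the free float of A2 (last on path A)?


ES(A2) = sum of predecessors on chain A = 5
EF(A2) = ES + duration = 5 + 7 = 12
Successor of A2 is M. ES(M) = max(sum(A), sum(B)) = max(12, 20) = 20
Free float = ES(successor) - EF(current) = 20 - 12 = 8

8


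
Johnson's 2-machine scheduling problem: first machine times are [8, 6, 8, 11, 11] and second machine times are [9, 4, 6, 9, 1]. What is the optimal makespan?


Apply Johnson's rule:
  Group 1 (a <= b): [(1, 8, 9)]
  Group 2 (a > b): [(4, 11, 9), (3, 8, 6), (2, 6, 4), (5, 11, 1)]
Optimal job order: [1, 4, 3, 2, 5]
Schedule:
  Job 1: M1 done at 8, M2 done at 17
  Job 4: M1 done at 19, M2 done at 28
  Job 3: M1 done at 27, M2 done at 34
  Job 2: M1 done at 33, M2 done at 38
  Job 5: M1 done at 44, M2 done at 45
Makespan = 45

45


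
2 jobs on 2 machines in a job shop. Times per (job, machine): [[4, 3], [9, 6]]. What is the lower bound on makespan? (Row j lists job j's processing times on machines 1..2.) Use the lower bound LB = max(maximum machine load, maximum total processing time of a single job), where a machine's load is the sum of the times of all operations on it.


Machine loads:
  Machine 1: 4 + 9 = 13
  Machine 2: 3 + 6 = 9
Max machine load = 13
Job totals:
  Job 1: 7
  Job 2: 15
Max job total = 15
Lower bound = max(13, 15) = 15

15


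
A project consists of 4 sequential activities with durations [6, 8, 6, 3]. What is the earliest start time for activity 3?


Activity 3 starts after activities 1 through 2 complete.
Predecessor durations: [6, 8]
ES = 6 + 8 = 14

14


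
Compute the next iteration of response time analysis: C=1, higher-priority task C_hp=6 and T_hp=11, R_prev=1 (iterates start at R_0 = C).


R_next = C + ceil(R_prev / T_hp) * C_hp
ceil(1 / 11) = ceil(0.0909) = 1
Interference = 1 * 6 = 6
R_next = 1 + 6 = 7

7


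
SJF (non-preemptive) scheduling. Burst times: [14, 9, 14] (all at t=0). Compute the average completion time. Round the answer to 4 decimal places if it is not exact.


SJF order (ascending): [9, 14, 14]
Completion times:
  Job 1: burst=9, C=9
  Job 2: burst=14, C=23
  Job 3: burst=14, C=37
Average completion = 69/3 = 23.0

23.0


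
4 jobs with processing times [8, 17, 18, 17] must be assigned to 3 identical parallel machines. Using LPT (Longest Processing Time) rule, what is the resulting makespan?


Sort jobs in decreasing order (LPT): [18, 17, 17, 8]
Assign each job to the least loaded machine:
  Machine 1: jobs [18], load = 18
  Machine 2: jobs [17, 8], load = 25
  Machine 3: jobs [17], load = 17
Makespan = max load = 25

25


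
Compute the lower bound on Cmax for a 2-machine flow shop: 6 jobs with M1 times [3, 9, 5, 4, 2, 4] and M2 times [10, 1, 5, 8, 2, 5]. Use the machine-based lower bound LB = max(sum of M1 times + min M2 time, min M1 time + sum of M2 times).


LB1 = sum(M1 times) + min(M2 times) = 27 + 1 = 28
LB2 = min(M1 times) + sum(M2 times) = 2 + 31 = 33
Lower bound = max(LB1, LB2) = max(28, 33) = 33

33


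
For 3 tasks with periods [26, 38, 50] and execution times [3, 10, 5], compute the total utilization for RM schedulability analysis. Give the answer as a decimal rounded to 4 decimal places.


Compute individual utilizations (exact fractions):
  Task 1: C/T = 3/26 (approx. 0.1154)
  Task 2: C/T = 10/38 = 5/19 (approx. 0.2632)
  Task 3: C/T = 5/50 = 1/10 (approx. 0.1)
Total utilization U = 3/26 + 5/19 + 1/10 = 591/1235
Rounded to 4 decimal places: U = 0.4785
RM (Liu & Layland) bound for 3 tasks = 0.779763; compare with U = 591/1235 (approx. 0.478543)
U <= bound, so schedulable by RM sufficient condition.

0.4785


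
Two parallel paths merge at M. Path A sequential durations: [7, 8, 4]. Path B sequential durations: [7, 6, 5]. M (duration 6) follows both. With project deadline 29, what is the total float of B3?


Forward pass: ES(B3) = sum of predecessors on chain B = 13
EF = ES + duration = 13 + 5 = 18
Backward pass: LF(M) = deadline = 29; LS(M) = 29 - 6 = 23
LF(B3) = LS(M) - sum(successors on chain B) = 23 - 0 = 23
LS = LF - duration = 23 - 5 = 18
Total float = LS - ES = 18 - 13 = 5

5


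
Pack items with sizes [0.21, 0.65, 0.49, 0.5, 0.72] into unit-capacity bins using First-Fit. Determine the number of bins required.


Place items sequentially using First-Fit:
  Item 0.21 -> new Bin 1
  Item 0.65 -> Bin 1 (now 0.86)
  Item 0.49 -> new Bin 2
  Item 0.5 -> Bin 2 (now 0.99)
  Item 0.72 -> new Bin 3
Total bins used = 3

3


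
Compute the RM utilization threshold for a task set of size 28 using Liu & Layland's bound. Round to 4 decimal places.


Compute 2^(1/28) = 1.0250642120
Subtract 1: 1.0250642120 - 1 = 0.0250642120
Multiply by n: 28 * 0.0250642120 = 0.7017979360
Round to 4 dp: 0.7018

0.7018


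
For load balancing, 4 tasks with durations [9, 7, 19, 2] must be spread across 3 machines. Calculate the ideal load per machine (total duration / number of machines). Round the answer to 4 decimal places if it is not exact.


Total processing time = 9 + 7 + 19 + 2 = 37
Number of machines = 3
Ideal balanced load = 37 / 3 = 12.3333

12.3333


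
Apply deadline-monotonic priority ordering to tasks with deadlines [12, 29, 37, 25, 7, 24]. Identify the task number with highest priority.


Sort tasks by relative deadline (ascending):
  Task 5: deadline = 7
  Task 1: deadline = 12
  Task 6: deadline = 24
  Task 4: deadline = 25
  Task 2: deadline = 29
  Task 3: deadline = 37
Priority order (highest first): [5, 1, 6, 4, 2, 3]
Highest priority task = 5

5


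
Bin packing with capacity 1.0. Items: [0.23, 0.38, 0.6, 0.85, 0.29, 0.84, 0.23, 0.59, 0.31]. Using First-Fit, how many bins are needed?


Place items sequentially using First-Fit:
  Item 0.23 -> new Bin 1
  Item 0.38 -> Bin 1 (now 0.61)
  Item 0.6 -> new Bin 2
  Item 0.85 -> new Bin 3
  Item 0.29 -> Bin 1 (now 0.9)
  Item 0.84 -> new Bin 4
  Item 0.23 -> Bin 2 (now 0.83)
  Item 0.59 -> new Bin 5
  Item 0.31 -> Bin 5 (now 0.9)
Total bins used = 5

5


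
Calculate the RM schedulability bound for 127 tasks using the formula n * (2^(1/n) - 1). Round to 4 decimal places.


Compute 2^(1/127) = 1.0054727730
Subtract 1: 1.0054727730 - 1 = 0.0054727730
Multiply by n: 127 * 0.0054727730 = 0.6950421710
Round to 4 dp: 0.6950

0.6950


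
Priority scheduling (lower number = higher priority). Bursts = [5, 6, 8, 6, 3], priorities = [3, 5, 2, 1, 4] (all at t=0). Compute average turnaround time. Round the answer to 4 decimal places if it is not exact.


Sort by priority (ascending = highest first):
Order: [(1, 6), (2, 8), (3, 5), (4, 3), (5, 6)]
Completion times:
  Priority 1, burst=6, C=6
  Priority 2, burst=8, C=14
  Priority 3, burst=5, C=19
  Priority 4, burst=3, C=22
  Priority 5, burst=6, C=28
Average turnaround = 89/5 = 17.8

17.8


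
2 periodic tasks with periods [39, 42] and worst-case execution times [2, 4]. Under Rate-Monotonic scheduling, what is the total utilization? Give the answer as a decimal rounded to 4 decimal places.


Compute individual utilizations (exact fractions):
  Task 1: C/T = 2/39 (approx. 0.0513)
  Task 2: C/T = 4/42 = 2/21 (approx. 0.0952)
Total utilization U = 2/39 + 2/21 = 40/273
Rounded to 4 decimal places: U = 0.1465
RM (Liu & Layland) bound for 2 tasks = 0.828427; compare with U = 40/273 (approx. 0.146520)
U <= bound, so schedulable by RM sufficient condition.

0.1465


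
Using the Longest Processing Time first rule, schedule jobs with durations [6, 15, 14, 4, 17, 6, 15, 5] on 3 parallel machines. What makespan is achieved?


Sort jobs in decreasing order (LPT): [17, 15, 15, 14, 6, 6, 5, 4]
Assign each job to the least loaded machine:
  Machine 1: jobs [17, 6, 4], load = 27
  Machine 2: jobs [15, 14], load = 29
  Machine 3: jobs [15, 6, 5], load = 26
Makespan = max load = 29

29


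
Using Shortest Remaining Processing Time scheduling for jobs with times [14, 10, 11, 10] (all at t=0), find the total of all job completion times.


Since all jobs arrive at t=0, SRPT equals SPT ordering.
SPT order: [10, 10, 11, 14]
Completion times:
  Job 1: p=10, C=10
  Job 2: p=10, C=20
  Job 3: p=11, C=31
  Job 4: p=14, C=45
Total completion time = 10 + 20 + 31 + 45 = 106

106


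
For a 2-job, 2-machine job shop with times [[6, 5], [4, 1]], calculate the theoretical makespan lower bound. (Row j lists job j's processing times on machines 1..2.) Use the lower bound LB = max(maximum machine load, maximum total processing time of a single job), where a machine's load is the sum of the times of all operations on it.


Machine loads:
  Machine 1: 6 + 4 = 10
  Machine 2: 5 + 1 = 6
Max machine load = 10
Job totals:
  Job 1: 11
  Job 2: 5
Max job total = 11
Lower bound = max(10, 11) = 11

11


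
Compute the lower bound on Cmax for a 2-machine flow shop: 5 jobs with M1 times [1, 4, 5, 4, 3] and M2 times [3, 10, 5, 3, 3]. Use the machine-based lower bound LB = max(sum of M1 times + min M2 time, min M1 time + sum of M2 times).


LB1 = sum(M1 times) + min(M2 times) = 17 + 3 = 20
LB2 = min(M1 times) + sum(M2 times) = 1 + 24 = 25
Lower bound = max(LB1, LB2) = max(20, 25) = 25

25


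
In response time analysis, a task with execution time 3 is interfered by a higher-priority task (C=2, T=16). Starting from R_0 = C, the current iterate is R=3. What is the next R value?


R_next = C + ceil(R_prev / T_hp) * C_hp
ceil(3 / 16) = ceil(0.1875) = 1
Interference = 1 * 2 = 2
R_next = 3 + 2 = 5

5


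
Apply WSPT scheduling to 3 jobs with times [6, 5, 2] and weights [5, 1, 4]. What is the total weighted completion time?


Compute p/w ratios and sort ascending (WSPT): [(2, 4), (6, 5), (5, 1)]
Compute weighted completion times:
  Job (p=2,w=4): C=2, w*C=4*2=8
  Job (p=6,w=5): C=8, w*C=5*8=40
  Job (p=5,w=1): C=13, w*C=1*13=13
Total weighted completion time = 61

61


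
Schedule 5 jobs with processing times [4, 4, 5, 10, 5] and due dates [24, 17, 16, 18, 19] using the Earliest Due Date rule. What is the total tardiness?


Sort by due date (EDD order): [(5, 16), (4, 17), (10, 18), (5, 19), (4, 24)]
Compute completion times and tardiness:
  Job 1: p=5, d=16, C=5, tardiness=max(0,5-16)=0
  Job 2: p=4, d=17, C=9, tardiness=max(0,9-17)=0
  Job 3: p=10, d=18, C=19, tardiness=max(0,19-18)=1
  Job 4: p=5, d=19, C=24, tardiness=max(0,24-19)=5
  Job 5: p=4, d=24, C=28, tardiness=max(0,28-24)=4
Total tardiness = 10

10


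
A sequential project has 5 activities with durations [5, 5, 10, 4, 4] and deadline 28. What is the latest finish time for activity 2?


LF(activity 2) = deadline - sum of successor durations
Successors: activities 3 through 5 with durations [10, 4, 4]
Sum of successor durations = 18
LF = 28 - 18 = 10

10


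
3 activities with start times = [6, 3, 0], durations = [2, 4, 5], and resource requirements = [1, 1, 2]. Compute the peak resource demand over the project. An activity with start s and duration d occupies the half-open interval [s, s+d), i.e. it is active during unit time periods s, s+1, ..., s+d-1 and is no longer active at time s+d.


Each activity i is active on [start_i, start_i + duration_i).
Compute total resource usage per time slot:
  t=0: active resources = [2], total = 2
  t=1: active resources = [2], total = 2
  t=2: active resources = [2], total = 2
  t=3: active resources = [1, 2], total = 3
  t=4: active resources = [1, 2], total = 3
  t=5: active resources = [1], total = 1
  t=6: active resources = [1, 1], total = 2
  t=7: active resources = [1], total = 1
Peak resource demand = 3

3
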